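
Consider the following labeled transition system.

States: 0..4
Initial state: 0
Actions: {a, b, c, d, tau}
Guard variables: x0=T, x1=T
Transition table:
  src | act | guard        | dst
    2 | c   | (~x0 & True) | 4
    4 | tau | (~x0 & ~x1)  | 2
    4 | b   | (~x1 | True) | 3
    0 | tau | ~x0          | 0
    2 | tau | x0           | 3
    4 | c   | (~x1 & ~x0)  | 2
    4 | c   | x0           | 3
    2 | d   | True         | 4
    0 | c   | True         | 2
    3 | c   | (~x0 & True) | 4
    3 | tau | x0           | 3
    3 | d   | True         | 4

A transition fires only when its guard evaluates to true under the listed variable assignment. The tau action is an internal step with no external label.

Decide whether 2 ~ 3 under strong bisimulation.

Refine partition for ~:
  P[0] = {{0,1,2,3,4}}
  P[1] = {{0},{1},{2,3},{4}}
4 equivalence class(es) (converged in 2)
class of 2: {2,3}; class of 3: {2,3}

Answer: BISIMILAR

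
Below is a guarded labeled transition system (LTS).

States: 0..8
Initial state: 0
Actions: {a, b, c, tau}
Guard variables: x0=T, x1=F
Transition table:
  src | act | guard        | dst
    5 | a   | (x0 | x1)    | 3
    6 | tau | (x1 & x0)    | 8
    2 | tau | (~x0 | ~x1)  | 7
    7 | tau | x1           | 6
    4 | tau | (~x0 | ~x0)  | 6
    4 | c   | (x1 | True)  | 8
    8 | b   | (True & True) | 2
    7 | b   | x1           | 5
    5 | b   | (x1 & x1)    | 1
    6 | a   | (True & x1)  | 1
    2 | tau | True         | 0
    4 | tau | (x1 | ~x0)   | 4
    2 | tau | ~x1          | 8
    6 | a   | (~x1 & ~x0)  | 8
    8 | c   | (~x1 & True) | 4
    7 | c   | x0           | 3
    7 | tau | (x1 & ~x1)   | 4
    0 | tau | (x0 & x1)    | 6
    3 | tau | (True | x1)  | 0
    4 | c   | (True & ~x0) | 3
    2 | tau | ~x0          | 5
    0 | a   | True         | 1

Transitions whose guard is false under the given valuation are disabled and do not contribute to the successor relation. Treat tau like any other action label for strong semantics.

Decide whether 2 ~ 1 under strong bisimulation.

Answer: NOT BISIMILAR

Working:
Refine partition for ~:
  round 0: {{0,1,2,3,4,5,6,7,8}}
  round 1: {{0,5},{1,6},{2,3},{4,7},{8}}
  round 2: {{0},{1,6},{2},{3},{4},{5},{7},{8}}
stable after 3 split(s): 8 block(s)
[2]={2}  [1]={1,6}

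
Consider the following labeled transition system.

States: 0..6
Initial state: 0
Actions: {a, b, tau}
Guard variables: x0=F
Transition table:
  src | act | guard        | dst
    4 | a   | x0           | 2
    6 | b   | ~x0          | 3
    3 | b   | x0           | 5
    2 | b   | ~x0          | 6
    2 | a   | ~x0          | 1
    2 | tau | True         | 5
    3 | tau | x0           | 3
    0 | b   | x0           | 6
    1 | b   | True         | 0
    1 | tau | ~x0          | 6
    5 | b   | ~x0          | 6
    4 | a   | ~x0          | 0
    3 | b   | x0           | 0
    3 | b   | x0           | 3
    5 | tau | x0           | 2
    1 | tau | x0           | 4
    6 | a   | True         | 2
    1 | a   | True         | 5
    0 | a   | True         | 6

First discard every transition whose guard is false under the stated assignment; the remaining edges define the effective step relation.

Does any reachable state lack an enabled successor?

R = {0,1,2,3,5,6}
  0: a→6  [deg 1]
  1: a→5  b→0  tau→6  [deg 3]
  2: a→1  b→6  tau→5  [deg 3]
  3: ∅  [deadlock]
  5: b→6  [deg 1]
  6: a→2  b→3  [deg 2]
witness 3: a·b

Answer: DEADLOCK at state 3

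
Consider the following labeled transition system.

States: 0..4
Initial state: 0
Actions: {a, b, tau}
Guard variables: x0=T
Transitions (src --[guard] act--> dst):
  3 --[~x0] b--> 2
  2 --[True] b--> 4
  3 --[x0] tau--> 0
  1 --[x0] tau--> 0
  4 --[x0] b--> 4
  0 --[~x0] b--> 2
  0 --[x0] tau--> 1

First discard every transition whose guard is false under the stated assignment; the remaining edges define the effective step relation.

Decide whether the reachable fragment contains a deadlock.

Reachable = {0,1}
  0: tau→1  [deg 1]
  1: tau→0  [deg 1]

Answer: DEADLOCK-FREE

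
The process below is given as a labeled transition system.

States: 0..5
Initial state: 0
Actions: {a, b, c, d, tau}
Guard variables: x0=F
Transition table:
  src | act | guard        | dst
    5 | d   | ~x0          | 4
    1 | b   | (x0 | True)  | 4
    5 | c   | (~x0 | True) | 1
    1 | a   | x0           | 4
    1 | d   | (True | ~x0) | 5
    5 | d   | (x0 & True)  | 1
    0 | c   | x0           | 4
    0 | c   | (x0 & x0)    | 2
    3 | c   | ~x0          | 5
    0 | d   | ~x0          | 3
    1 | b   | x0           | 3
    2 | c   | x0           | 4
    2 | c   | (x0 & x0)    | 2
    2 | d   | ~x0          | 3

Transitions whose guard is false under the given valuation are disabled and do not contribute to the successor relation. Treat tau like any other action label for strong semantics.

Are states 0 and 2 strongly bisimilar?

Bisimulation quotient by refinement:
  round 0: {{0,1,2,3,4,5}}
  round 1: {{0,2},{1},{3},{4},{5}}
5 equivalence class(es) (converged in 2)
[0]={0,2}  [2]={0,2}

Answer: BISIMILAR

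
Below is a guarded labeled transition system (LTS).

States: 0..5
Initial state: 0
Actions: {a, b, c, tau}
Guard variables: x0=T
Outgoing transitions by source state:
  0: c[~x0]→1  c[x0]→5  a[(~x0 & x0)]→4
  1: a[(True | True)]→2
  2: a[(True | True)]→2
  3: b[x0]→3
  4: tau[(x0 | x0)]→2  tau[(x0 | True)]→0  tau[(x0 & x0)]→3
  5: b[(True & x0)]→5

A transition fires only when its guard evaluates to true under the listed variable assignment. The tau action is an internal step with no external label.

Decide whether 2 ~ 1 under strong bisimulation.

Compute ~ classes (split until stable):
  P[0] = {{0,1,2,3,4,5}}
  P[1] = {{0},{1,2},{3,5},{4}}
4 equivalence class(es) (converged in 2)
class of 2: {1,2}; class of 1: {1,2}

Answer: BISIMILAR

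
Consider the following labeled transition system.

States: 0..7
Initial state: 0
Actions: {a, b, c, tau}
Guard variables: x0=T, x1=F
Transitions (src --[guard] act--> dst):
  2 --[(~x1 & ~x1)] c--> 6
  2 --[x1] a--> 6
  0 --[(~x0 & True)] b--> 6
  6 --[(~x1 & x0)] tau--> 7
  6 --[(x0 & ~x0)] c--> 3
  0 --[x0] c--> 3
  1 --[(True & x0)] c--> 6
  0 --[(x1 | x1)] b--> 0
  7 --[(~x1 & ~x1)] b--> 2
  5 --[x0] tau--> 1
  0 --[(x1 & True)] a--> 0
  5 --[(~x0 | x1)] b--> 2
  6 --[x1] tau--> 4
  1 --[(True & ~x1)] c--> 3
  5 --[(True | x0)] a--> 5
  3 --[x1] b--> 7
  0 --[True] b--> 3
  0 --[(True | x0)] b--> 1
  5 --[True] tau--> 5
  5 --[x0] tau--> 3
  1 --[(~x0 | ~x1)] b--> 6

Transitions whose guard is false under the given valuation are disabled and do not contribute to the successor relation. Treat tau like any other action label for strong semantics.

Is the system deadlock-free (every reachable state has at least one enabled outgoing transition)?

R = {0,1,2,3,6,7}
  0: b→1  b→3  c→3  [deg 3]
  1: b→6  c→3  c→6  [deg 3]
  2: c→6  [deg 1]
  3: ∅  [deadlock]
  6: tau→7  [deg 1]
  7: b→2  [deg 1]
trace reaching 3: c

Answer: DEADLOCK at state 3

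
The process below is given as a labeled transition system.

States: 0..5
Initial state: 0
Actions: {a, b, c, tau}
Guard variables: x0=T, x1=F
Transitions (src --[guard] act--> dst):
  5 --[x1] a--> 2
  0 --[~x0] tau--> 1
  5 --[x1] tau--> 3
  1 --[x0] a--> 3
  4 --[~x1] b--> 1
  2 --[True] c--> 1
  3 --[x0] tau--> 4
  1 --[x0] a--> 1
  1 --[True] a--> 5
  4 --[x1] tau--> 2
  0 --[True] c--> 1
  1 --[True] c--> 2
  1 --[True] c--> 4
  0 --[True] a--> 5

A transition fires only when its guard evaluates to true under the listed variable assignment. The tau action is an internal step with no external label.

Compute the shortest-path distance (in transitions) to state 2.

Answer: 2

Working:
Breadth-first toward 2:
  depth 0: {0}
  depth 1: {1,5}
  depth 2: {2,3,4}
first hit 2 at d=2 via c·c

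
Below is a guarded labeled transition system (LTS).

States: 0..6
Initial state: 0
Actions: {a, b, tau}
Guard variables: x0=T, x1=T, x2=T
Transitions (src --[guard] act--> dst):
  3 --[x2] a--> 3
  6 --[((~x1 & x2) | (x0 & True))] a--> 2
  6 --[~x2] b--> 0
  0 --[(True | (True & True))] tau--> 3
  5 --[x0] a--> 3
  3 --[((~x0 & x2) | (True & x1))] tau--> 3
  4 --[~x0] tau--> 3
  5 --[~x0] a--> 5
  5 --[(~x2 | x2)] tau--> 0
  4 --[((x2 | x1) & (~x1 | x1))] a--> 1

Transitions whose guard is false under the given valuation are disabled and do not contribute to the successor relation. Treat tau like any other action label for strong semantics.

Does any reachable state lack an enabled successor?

Answer: DEADLOCK-FREE

Analysis:
Reach set: {0,3}
  0: tau→3  [1 exit(s)]
  3: a→3  tau→3  [2 exit(s)]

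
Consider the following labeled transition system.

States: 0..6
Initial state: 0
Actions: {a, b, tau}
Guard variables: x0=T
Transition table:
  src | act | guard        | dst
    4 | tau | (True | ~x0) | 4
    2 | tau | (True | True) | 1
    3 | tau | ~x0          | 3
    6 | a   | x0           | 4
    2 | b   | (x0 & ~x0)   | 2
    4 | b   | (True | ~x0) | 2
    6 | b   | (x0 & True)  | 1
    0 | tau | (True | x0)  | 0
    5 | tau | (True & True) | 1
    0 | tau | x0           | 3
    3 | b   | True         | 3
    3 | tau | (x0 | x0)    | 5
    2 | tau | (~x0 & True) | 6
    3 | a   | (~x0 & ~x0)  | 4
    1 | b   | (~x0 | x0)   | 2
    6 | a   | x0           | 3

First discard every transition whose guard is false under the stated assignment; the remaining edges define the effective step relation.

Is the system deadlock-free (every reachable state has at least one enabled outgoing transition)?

R = {0,1,2,3,5}
  0: tau→0  tau→3  [2 exit(s)]
  1: b→2  [1 exit(s)]
  2: tau→1  [1 exit(s)]
  3: b→3  tau→5  [2 exit(s)]
  5: tau→1  [1 exit(s)]

Answer: DEADLOCK-FREE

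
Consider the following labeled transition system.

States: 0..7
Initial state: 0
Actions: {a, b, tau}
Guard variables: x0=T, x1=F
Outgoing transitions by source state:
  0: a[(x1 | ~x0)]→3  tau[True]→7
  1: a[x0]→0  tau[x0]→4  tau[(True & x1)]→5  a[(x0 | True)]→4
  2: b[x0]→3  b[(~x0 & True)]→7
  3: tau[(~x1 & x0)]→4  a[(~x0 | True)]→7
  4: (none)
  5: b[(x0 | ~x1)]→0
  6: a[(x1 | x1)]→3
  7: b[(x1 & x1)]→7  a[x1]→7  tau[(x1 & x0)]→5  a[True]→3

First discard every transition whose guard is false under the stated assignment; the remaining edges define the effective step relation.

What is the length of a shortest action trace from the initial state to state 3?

Answer: 2

Trace:
Layered search for 3:
  depth 0: {0}
  depth 1: {7}
  depth 2: {3}
depth(3)=2, e.g. tau·a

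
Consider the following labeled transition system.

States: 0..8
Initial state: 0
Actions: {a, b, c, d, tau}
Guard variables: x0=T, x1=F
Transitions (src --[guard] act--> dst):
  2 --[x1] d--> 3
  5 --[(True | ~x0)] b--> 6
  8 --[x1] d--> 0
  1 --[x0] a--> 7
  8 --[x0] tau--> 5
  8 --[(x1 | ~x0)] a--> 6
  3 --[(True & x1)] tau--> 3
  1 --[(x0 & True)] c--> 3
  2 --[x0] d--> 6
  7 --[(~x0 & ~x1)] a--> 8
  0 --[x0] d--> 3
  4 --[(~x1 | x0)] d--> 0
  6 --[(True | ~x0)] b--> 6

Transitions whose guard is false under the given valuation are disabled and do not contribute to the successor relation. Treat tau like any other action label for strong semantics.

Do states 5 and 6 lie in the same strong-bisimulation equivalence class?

Compute ~ classes (split until stable):
  π0 = {{0,1,2,3,4,5,6,7,8}}
  π1 = {{0,2,4},{1},{3,7},{5,6},{8}}
  π2 = {{0},{1},{2},{3,7},{4},{5,6},{8}}
stable after 3 split(s): 7 block(s)
[5]={5,6}  [6]={5,6}

Answer: BISIMILAR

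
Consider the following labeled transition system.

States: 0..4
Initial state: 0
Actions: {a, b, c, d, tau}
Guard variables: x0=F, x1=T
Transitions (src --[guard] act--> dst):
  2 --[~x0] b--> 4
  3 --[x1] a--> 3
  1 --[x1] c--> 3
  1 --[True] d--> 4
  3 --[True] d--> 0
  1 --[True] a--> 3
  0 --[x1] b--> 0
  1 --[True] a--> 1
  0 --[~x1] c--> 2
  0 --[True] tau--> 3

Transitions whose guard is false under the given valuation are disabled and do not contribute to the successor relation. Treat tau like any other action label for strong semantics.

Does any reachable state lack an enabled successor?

Answer: DEADLOCK-FREE

Trace:
Reach set: {0,3}
  0: b→0  tau→3  [deg 2]
  3: a→3  d→0  [deg 2]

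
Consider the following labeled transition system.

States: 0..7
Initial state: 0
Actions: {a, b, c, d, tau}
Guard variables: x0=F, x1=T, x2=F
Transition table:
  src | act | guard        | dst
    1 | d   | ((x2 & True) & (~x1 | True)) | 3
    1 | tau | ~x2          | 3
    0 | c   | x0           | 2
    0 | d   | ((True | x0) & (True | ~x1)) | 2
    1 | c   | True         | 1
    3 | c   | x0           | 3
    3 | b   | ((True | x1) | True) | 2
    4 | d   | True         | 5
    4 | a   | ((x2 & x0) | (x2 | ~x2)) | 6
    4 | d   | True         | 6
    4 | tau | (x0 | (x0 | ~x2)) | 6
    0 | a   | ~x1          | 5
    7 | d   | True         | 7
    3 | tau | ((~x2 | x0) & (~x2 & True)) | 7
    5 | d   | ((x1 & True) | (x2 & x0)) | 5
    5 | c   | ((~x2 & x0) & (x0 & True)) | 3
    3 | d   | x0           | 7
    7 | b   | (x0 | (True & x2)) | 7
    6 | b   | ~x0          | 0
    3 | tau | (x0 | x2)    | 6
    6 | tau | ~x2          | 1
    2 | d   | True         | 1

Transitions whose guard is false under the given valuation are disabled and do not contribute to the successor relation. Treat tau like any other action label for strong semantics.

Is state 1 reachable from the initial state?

Answer: REACHABLE

Working:
Guard filter leaves 14 enabled edge(s).
L0 = {0}
L1 = {2}  cumulative {0,2}
L2 = {1}  cumulative {0,1,2}
L3 = {3}  cumulative {0,1,2,3}
L4 = {7}  cumulative {0,1,2,3,7}
R = {0,1,2,3,7}
witness 1: d·d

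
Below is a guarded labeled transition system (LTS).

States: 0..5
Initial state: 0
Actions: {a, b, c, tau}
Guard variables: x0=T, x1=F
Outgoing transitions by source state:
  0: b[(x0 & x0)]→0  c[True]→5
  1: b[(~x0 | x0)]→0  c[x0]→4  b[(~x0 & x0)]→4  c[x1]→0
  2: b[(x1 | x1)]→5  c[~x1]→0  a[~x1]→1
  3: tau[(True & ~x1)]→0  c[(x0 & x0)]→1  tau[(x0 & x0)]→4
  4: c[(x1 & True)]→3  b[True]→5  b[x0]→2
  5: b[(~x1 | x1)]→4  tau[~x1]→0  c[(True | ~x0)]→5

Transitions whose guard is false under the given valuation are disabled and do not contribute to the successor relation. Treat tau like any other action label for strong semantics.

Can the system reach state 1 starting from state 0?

Guard filter leaves 14 enabled edge(s).
Layer 0: {0}
Layer 1: {5}  total {0,5}
Layer 2: {4}  total {0,4,5}
Layer 3: {2}  total {0,2,4,5}
Layer 4: {1}  total {0,1,2,4,5}
R = {0,1,2,4,5}
witness 1: c·b·b·a

Answer: REACHABLE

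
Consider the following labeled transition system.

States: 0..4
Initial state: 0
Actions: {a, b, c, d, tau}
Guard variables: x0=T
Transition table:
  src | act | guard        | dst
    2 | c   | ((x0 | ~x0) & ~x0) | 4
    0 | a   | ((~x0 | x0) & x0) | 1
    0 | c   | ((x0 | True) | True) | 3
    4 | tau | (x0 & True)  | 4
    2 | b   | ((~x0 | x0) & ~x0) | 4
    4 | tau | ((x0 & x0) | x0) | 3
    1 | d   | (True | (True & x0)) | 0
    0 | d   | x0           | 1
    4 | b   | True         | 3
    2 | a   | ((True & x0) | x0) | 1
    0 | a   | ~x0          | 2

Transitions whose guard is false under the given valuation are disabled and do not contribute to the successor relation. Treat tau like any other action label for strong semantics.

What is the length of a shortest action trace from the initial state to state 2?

Answer: UNREACHABLE

Working:
Breadth-first toward 2:
  L0 = {0}
  L1 = {1,3}
2 never appears.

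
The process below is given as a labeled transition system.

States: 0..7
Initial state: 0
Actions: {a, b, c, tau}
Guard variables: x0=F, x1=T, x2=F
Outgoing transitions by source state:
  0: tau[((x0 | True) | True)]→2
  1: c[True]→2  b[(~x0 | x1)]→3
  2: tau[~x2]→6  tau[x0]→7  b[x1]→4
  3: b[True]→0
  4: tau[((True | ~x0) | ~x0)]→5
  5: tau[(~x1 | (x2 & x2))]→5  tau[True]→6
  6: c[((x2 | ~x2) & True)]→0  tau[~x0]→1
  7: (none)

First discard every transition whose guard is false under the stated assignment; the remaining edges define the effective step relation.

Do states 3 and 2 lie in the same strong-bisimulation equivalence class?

Answer: NOT BISIMILAR

Trace:
Bisimulation quotient by refinement:
  P[0] = {{0,1,2,3,4,5,6,7}}
  P[1] = {{0,4,5},{1},{2},{3},{6},{7}}
  P[2] = {{0},{1},{2},{3},{4},{5},{6},{7}}
8 equivalence class(es) (converged in 3)
class of 3: {3}; class of 2: {2}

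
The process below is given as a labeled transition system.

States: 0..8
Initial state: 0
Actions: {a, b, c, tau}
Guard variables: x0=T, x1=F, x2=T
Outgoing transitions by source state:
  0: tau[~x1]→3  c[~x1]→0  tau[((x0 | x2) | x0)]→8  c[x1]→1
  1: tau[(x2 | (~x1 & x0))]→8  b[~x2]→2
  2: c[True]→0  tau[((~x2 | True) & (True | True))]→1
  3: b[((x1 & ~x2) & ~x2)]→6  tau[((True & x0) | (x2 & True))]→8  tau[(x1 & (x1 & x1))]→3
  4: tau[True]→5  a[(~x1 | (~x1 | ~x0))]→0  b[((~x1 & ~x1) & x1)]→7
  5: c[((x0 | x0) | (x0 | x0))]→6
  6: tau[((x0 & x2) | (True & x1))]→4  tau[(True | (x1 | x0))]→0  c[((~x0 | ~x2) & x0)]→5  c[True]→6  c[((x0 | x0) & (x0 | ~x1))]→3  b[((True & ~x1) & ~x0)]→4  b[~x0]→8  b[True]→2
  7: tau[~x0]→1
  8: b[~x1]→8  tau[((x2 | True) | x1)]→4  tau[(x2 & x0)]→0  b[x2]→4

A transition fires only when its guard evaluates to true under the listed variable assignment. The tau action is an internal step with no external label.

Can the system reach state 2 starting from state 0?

Answer: REACHABLE

Working:
Guard filter leaves 19 enabled edge(s).
depth 0: {0}
depth 1: {3,8}  total {0,3,8}
depth 2: {4}  total {0,3,4,8}
depth 3: {5}  total {0,3,4,5,8}
depth 4: {6}  total {0,3,4,5,6,8}
depth 5: {2}  total {0,2,3,4,5,6,8}
depth 6: {1}  total {0,1,2,3,4,5,6,8}
Reach set: {0,1,2,3,4,5,6,8}
Path to 2: tau·b·tau·c·b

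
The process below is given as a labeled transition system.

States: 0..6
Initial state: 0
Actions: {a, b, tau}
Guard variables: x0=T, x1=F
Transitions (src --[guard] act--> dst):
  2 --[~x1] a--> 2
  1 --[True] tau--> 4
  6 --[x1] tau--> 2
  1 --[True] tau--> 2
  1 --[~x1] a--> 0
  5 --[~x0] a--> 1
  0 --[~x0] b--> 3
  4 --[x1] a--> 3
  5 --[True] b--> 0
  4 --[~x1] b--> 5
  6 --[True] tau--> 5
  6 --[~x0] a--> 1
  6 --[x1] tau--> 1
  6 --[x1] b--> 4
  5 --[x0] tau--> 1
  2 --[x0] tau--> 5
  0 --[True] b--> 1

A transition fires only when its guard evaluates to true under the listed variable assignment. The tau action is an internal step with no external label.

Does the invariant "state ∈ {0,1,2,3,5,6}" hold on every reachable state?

Safe = {0,1,2,3,5,6}
R = {0,1,2,4,5}
  0: safe
  1: safe
  2: safe
  4: ✗ unsafe
  5: safe
reach 4 via b·tau — violates

Answer: INVARIANT VIOLATED at state 4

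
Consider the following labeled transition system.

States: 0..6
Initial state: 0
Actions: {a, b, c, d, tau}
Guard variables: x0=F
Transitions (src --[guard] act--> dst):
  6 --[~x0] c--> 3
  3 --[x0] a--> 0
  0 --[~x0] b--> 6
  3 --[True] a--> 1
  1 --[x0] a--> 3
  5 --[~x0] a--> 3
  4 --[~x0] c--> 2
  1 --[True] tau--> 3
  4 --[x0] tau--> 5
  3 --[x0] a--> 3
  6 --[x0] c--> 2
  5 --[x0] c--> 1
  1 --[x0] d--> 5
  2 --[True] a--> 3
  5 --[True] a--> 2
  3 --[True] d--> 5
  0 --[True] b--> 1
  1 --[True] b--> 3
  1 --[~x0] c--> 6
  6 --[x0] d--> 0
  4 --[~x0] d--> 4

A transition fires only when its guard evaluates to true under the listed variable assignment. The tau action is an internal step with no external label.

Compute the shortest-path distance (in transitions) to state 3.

Answer: 2

Trace:
Breadth-first toward 3:
  depth 0: {0}
  depth 1: {1,6}
  depth 2: {3}
first hit 3 at d=2 via b·b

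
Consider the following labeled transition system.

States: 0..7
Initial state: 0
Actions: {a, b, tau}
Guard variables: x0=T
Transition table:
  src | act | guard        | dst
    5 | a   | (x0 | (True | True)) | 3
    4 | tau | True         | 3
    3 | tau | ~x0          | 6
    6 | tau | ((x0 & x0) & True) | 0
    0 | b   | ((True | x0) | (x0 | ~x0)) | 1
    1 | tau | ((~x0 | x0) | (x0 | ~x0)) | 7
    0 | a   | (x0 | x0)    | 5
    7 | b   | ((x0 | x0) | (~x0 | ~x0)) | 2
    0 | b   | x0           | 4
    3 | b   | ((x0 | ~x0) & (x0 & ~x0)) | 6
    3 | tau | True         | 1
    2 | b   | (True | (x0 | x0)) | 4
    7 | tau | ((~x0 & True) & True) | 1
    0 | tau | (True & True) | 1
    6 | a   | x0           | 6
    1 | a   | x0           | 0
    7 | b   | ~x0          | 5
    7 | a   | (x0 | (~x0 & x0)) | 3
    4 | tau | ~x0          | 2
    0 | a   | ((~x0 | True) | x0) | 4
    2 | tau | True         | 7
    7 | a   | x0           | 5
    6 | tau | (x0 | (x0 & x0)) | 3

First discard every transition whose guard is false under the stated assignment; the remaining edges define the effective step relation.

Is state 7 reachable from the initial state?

After dropping false guards: 18 live edges.
depth 0: {0}
depth 1: {1,4,5}  total {0,1,4,5}
depth 2: {3,7}  total {0,1,3,4,5,7}
depth 3: {2}  total {0,1,2,3,4,5,7}
R = {0,1,2,3,4,5,7}
witness 7: b·tau

Answer: REACHABLE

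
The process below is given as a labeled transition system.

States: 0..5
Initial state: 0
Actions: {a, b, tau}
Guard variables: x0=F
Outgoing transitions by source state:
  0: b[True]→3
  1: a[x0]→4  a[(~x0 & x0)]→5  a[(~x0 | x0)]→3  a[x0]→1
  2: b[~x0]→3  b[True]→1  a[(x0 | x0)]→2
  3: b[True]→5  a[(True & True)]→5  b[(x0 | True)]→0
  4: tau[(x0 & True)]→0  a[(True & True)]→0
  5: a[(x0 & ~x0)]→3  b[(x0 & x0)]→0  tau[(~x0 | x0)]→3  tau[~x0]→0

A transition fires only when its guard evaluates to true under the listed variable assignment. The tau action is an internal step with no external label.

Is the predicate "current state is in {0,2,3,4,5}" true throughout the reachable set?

Allowed set {0,2,3,4,5}
Reachable = {0,3,5}
  0: safe
  3: safe
  5: safe

Answer: INVARIANT HOLDS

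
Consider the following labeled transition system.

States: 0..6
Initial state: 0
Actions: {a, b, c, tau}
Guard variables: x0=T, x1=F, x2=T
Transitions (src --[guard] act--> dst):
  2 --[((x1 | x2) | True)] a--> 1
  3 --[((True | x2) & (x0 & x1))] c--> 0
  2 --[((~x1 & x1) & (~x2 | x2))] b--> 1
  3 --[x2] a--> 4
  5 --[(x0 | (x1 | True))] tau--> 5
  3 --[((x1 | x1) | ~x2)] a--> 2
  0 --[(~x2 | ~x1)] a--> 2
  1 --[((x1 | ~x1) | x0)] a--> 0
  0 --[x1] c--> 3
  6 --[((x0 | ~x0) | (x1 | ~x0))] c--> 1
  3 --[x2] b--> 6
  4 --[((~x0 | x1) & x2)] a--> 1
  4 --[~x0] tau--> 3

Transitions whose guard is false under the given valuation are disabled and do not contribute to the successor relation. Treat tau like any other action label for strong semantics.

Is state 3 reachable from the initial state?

Guard filter leaves 7 enabled edge(s).
depth 0: {0}
depth 1: {2}  cumulative {0,2}
depth 2: {1}  cumulative {0,1,2}
R = {0,1,2}

Answer: UNREACHABLE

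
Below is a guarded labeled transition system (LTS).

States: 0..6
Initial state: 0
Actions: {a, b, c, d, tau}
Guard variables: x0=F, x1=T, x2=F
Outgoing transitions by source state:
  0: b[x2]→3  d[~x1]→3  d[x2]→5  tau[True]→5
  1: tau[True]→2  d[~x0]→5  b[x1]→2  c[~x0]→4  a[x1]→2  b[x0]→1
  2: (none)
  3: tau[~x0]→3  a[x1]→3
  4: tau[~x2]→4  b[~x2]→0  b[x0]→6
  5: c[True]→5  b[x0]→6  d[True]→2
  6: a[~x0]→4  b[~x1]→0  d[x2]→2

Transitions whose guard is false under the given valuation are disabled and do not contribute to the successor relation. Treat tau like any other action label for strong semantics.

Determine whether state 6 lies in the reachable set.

After dropping false guards: 13 live edges.
L0 = {0}
L1 = {5}  cumulative {0,5}
L2 = {2}  cumulative {0,2,5}
Reachable = {0,2,5}

Answer: UNREACHABLE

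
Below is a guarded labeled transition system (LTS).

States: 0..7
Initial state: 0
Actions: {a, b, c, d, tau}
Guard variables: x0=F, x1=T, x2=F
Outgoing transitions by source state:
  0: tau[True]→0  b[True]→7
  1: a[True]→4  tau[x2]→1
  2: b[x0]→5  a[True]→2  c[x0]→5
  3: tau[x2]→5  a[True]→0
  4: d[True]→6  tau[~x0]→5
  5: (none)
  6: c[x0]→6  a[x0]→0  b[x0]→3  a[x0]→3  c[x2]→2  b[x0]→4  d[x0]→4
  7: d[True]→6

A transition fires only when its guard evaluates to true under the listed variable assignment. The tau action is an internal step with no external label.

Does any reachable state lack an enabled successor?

R = {0,6,7}
  0: b→7  tau→0  [2 out]
  6: ∅  [no exit]
  7: d→6  [1 out]
Path to 6: b·d

Answer: DEADLOCK at state 6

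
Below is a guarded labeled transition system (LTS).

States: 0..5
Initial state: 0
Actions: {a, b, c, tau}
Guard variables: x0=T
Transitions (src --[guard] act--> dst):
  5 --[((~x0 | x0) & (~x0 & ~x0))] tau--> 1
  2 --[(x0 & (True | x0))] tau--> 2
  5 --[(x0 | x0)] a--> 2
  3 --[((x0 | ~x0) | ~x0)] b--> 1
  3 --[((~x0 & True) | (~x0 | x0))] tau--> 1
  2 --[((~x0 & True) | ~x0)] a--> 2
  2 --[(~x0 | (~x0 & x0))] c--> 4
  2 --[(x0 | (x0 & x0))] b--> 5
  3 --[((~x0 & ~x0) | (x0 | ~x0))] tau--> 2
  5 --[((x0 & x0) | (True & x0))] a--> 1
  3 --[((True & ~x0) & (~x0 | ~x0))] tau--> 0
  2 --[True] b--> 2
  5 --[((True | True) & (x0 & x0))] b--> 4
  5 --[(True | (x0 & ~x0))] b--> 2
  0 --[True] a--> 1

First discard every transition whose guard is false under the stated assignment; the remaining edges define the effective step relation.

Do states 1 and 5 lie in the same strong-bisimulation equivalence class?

Answer: NOT BISIMILAR

Analysis:
Bisimulation quotient by refinement:
  π0 = {{0,1,2,3,4,5}}
  π1 = {{0},{1,4},{2,3},{5}}
  π2 = {{0},{1,4},{2},{3},{5}}
stable after 3 split(s): 5 block(s)
class of 1: {1,4}; class of 5: {5}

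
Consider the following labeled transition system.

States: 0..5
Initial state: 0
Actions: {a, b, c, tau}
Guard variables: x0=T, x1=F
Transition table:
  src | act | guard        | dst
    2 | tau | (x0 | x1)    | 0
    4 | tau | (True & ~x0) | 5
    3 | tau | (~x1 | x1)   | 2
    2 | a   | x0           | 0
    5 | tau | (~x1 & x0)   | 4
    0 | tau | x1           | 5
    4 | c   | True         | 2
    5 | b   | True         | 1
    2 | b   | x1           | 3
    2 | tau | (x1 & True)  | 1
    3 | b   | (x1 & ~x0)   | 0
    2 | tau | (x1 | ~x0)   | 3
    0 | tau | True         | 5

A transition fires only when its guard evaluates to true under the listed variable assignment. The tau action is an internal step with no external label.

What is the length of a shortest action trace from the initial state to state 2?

Layered search for 2:
  Layer 0: {0}
  Layer 1: {5}
  Layer 2: {1,4}
  Layer 3: {2}
first hit 2 at d=3 via tau·tau·c

Answer: 3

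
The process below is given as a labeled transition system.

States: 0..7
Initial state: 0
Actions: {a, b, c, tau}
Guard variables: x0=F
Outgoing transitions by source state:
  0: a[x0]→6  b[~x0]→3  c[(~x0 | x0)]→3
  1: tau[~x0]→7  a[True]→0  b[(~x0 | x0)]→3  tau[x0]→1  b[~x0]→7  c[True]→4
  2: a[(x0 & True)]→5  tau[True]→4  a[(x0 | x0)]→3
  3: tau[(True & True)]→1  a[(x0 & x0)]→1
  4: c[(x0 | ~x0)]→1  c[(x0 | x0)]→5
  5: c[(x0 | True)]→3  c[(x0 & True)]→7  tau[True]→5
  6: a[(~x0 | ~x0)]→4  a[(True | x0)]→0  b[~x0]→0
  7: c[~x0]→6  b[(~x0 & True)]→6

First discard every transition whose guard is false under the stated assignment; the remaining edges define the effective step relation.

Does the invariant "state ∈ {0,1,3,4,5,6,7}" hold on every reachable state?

Inv-set: {0,1,3,4,5,6,7}
Reachable = {0,1,3,4,6,7}
  0: safe
  1: safe
  3: safe
  4: safe
  6: safe
  7: safe

Answer: INVARIANT HOLDS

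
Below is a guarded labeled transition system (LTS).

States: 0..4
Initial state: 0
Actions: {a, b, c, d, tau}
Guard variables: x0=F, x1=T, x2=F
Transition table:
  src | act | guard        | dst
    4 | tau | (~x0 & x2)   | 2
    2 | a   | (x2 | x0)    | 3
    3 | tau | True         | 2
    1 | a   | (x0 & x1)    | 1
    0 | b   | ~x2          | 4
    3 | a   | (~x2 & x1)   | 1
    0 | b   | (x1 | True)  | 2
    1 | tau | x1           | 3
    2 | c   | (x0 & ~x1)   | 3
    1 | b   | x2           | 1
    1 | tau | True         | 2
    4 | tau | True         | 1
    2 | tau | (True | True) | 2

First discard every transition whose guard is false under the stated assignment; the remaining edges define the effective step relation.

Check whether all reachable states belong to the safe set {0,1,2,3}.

Safe = {0,1,2,3}
Reachable = {0,1,2,3,4}
  0: safe
  1: safe
  2: safe
  3: safe
  4: VIOLATES
witness against invariant: b → 4

Answer: INVARIANT VIOLATED at state 4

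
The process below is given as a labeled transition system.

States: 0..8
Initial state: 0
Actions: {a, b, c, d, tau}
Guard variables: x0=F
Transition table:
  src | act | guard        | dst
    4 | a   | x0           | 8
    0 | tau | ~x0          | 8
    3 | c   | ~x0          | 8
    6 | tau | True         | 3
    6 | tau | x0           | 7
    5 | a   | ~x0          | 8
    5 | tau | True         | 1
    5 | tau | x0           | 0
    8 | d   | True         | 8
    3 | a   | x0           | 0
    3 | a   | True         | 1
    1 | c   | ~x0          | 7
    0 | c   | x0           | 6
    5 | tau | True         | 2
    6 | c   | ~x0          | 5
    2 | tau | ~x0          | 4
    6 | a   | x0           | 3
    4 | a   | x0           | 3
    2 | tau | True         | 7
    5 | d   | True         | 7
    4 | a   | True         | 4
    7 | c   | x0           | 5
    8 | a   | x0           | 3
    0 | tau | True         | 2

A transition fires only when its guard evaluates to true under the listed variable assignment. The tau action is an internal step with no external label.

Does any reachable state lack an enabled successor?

Reach set: {0,2,4,7,8}
  0: tau→2  tau→8  [2 exit(s)]
  2: tau→4  tau→7  [2 exit(s)]
  4: a→4  [1 exit(s)]
  7: ∅  [STUCK]
  8: d→8  [1 exit(s)]
Path to 7: tau·tau

Answer: DEADLOCK at state 7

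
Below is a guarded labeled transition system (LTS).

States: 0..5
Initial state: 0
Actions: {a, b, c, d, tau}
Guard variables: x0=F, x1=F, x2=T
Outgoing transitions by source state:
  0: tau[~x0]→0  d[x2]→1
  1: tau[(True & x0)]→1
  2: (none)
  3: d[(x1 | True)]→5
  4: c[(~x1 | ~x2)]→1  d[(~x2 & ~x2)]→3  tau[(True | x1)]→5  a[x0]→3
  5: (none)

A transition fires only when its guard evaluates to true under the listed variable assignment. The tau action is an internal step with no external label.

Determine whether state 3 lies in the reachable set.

Guard filter leaves 5 enabled edge(s).
L0 = {0}
L1 = {1}  now seen {0,1}
R = {0,1}

Answer: UNREACHABLE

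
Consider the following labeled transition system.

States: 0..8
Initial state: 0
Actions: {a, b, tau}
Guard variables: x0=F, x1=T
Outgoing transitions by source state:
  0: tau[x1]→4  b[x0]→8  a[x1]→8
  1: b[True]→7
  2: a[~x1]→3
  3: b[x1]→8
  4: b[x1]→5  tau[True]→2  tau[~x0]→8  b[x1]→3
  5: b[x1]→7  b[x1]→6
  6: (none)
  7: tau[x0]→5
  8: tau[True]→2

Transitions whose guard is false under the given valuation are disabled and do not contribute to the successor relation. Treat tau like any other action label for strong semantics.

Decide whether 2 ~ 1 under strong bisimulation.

Compute ~ classes (split until stable):
  P[0] = {{0,1,2,3,4,5,6,7,8}}
  P[1] = {{0},{1,3,5},{2,6,7},{4},{8}}
  P[2] = {{0},{1,5},{2,6,7},{3},{4},{8}}
stable after 3 split(s): 6 block(s)
class of 2: {2,6,7}; class of 1: {1,5}

Answer: NOT BISIMILAR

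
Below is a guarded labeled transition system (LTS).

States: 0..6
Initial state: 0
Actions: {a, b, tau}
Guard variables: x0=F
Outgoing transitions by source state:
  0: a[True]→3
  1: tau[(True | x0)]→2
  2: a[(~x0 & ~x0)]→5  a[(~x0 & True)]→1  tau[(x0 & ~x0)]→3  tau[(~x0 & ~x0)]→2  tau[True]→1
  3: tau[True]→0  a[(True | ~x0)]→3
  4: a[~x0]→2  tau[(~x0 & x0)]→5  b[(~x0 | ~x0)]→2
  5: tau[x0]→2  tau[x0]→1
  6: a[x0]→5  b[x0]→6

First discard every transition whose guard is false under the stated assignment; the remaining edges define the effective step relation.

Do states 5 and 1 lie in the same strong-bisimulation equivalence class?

Compute ~ classes (split until stable):
  round 0: {{0,1,2,3,4,5,6}}
  round 1: {{0},{1},{2,3},{4},{5,6}}
  round 2: {{0},{1},{2},{3},{4},{5,6}}
6 equivalence class(es) (converged in 3)
[5]={5,6}  [1]={1}

Answer: NOT BISIMILAR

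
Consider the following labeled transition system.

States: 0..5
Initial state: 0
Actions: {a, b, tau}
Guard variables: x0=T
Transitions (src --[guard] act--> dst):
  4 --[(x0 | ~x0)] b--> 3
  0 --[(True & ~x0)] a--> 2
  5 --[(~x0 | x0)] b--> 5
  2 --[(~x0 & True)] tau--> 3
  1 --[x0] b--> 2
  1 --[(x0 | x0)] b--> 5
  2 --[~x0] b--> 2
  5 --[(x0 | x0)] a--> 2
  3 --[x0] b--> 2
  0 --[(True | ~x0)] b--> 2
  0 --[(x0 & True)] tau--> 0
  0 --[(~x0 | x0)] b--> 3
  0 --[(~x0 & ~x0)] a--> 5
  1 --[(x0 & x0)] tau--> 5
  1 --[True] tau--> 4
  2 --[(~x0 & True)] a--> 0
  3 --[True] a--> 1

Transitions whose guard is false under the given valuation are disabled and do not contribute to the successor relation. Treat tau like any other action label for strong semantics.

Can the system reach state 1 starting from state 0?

Guard filter leaves 12 enabled edge(s).
L0 = {0}
L1 = {2,3}  now seen {0,2,3}
L2 = {1}  now seen {0,1,2,3}
L3 = {4,5}  now seen {0,1,2,3,4,5}
Reach set: {0,1,2,3,4,5}
trace reaching 1: b·a

Answer: REACHABLE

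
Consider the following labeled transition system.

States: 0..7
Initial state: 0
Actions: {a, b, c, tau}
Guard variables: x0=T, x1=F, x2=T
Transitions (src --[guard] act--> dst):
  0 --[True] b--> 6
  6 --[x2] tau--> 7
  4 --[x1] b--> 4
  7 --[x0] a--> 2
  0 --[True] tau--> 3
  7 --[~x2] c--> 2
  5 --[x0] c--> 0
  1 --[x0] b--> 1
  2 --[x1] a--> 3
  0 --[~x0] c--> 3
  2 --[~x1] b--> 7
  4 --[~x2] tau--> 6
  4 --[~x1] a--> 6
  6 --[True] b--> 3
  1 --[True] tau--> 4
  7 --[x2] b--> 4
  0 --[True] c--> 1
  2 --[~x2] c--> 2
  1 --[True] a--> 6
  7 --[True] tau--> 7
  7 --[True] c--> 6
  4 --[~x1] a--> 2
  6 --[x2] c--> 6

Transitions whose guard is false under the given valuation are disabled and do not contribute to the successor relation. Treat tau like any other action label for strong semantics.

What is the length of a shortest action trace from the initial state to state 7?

BFS to 7:
  Layer 0: {0}
  Layer 1: {1,3,6}
  Layer 2: {4,7}
7 enters at depth 2; path b·tau

Answer: 2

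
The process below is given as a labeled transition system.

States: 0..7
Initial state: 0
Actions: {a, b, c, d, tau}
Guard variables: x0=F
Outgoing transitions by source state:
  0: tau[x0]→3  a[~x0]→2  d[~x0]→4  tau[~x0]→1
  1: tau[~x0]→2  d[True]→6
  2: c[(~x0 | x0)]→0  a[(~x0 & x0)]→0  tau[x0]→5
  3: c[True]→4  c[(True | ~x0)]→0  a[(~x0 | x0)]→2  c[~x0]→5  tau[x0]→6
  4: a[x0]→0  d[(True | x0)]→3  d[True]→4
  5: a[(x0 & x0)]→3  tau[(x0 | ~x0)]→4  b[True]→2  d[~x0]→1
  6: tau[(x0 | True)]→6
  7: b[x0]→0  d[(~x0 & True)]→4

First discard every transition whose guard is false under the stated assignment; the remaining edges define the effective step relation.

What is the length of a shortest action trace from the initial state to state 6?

BFS to 6:
  L0 = {0}
  L1 = {1,2,4}
  L2 = {3,6}
first hit 6 at d=2 via tau·d

Answer: 2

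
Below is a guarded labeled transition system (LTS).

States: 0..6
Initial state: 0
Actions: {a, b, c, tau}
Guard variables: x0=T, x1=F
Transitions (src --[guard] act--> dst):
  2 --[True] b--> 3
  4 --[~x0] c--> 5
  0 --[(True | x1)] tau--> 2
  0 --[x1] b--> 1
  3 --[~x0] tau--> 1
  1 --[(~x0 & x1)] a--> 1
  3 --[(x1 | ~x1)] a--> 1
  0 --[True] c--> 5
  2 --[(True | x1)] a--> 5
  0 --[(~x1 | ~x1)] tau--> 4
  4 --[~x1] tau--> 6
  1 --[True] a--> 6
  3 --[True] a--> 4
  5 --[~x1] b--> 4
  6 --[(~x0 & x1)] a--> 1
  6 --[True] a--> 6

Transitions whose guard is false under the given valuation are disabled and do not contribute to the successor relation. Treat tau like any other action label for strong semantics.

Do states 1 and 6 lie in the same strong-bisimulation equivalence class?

Bisimulation quotient by refinement:
  π0 = {{0,1,2,3,4,5,6}}
  π1 = {{0},{1,3,6},{2},{4},{5}}
  π2 = {{0},{1,6},{2},{3},{4},{5}}
Fixed point at round 3; 6 class(es).
class of 1: {1,6}; class of 6: {1,6}

Answer: BISIMILAR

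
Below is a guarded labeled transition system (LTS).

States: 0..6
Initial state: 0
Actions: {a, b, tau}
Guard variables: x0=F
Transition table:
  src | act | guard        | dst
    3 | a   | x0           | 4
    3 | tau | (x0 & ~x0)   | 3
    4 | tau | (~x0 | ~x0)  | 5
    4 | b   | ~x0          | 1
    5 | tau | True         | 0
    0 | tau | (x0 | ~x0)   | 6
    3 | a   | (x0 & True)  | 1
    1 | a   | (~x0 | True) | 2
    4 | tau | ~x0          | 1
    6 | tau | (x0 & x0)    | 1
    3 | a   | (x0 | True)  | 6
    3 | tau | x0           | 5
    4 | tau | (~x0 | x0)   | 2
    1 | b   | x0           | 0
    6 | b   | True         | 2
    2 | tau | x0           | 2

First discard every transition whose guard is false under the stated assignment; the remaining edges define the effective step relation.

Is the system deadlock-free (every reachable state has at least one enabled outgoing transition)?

Answer: DEADLOCK at state 2

Analysis:
R = {0,2,6}
  0: tau→6  [deg 1]
  2: ∅  [STUCK]
  6: b→2  [deg 1]
Path to 2: tau·b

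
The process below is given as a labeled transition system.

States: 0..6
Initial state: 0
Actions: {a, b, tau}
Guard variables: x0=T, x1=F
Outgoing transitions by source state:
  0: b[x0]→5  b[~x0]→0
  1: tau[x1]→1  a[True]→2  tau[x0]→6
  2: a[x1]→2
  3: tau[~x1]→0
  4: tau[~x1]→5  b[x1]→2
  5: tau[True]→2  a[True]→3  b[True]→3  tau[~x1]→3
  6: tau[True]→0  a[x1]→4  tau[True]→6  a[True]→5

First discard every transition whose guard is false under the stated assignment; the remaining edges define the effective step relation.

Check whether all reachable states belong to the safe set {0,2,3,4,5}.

Answer: INVARIANT HOLDS

Working:
Inv-set: {0,2,3,4,5}
Reach set: {0,2,3,5}
  0: ok
  2: ok
  3: ok
  5: ok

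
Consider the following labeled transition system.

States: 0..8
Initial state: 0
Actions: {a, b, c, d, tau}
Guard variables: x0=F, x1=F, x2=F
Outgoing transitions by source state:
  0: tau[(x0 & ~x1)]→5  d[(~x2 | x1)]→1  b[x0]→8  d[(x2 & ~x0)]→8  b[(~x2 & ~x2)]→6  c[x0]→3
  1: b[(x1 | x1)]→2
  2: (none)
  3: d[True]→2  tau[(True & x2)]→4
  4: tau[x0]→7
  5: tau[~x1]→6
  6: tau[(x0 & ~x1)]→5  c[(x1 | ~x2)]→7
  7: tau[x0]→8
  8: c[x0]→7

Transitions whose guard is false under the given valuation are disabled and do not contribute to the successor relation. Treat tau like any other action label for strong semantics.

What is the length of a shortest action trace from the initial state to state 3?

Layered search for 3:
  Layer 0: {0}
  Layer 1: {1,6}
  Layer 2: {7}
3 never appears.

Answer: UNREACHABLE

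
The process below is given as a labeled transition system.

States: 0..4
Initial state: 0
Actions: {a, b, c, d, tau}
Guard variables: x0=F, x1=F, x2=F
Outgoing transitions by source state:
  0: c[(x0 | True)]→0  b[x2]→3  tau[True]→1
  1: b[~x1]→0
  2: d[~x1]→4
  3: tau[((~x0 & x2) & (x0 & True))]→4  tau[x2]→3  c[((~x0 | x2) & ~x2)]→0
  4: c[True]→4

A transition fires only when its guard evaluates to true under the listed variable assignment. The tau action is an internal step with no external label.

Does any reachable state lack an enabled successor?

Reach set: {0,1}
  0: c→0  tau→1  [2 out]
  1: b→0  [1 out]

Answer: DEADLOCK-FREE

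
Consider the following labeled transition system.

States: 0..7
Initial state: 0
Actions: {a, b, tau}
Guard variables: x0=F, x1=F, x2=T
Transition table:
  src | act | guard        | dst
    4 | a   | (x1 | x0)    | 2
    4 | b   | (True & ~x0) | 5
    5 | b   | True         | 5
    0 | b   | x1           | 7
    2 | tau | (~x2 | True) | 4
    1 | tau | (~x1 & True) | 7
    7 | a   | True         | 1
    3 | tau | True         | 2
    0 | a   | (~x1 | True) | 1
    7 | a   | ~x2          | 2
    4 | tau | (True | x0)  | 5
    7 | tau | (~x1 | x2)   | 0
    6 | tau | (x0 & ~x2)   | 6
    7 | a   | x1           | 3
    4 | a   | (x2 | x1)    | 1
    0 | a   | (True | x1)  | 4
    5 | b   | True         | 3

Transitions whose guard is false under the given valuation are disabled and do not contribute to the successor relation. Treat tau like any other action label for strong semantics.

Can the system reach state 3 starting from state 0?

After dropping false guards: 12 live edges.
depth 0: {0}
depth 1: {1,4}  total {0,1,4}
depth 2: {5,7}  total {0,1,4,5,7}
depth 3: {3}  total {0,1,3,4,5,7}
depth 4: {2}  total {0,1,2,3,4,5,7}
Reach set: {0,1,2,3,4,5,7}
trace reaching 3: a·b·b

Answer: REACHABLE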